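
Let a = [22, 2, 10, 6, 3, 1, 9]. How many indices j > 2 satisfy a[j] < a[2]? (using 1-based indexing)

The element at index 2 is 2.
Elements after it: 10, 6, 3, 1, 9
Those smaller than 2: 1

1 such element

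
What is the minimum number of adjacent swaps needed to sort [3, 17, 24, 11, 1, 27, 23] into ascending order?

Minimum adjacent swaps = number of inversions (each swap of adjacent out-of-order elements removes one inversion and no swap can remove more).
Count inversions — for each element, later elements that are smaller:
3: 1 → 1
17: 11, 1 → 2
24: 11, 1, 23 → 3
11: 1 → 1
1: none → 0
27: 23 → 1
23: none → 0
Total inversions: 1 + 2 + 3 + 1 + 0 + 1 + 0 = 8

Swaps: 8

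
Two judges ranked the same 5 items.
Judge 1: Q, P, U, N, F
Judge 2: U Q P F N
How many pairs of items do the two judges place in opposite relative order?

3 discordant pairs

Assign each item its position (1..5) in the first ordering, then rewrite the second ordering as that position sequence:
positions: Q→1, P→2, U→3, N→4, F→5
second ordering as positions: [3, 1, 2, 5, 4]
Discordant pairs = inversions in this position sequence.
3: 1, 2 → 2
1: 0
2: 0
5: 4 → 1
4: 0
Total: 2 + 0 + 0 + 1 + 0 = 3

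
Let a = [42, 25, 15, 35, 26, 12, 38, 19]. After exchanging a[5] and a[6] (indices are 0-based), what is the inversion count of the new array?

Positions 5 and 6 hold 12 and 38; after swapping, the array is [42, 25, 15, 35, 26, 38, 12, 19].
Element-by-element contributions:
42 → 25, 15, 35, 26, 38, 12, 19 → 7
25 → 15, 12, 19 → 3
15 → 12 → 1
35 → 26, 12, 19 → 3
26 → 12, 19 → 2
38 → 12, 19 → 2
12 → none → 0
19 → none → 0
Sum: 7 + 3 + 1 + 3 + 2 + 2 + 0 + 0 = 18

There are 18 inversions.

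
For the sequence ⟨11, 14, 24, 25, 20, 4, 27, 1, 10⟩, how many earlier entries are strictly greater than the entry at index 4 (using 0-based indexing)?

The element at index 4 is 20.
Elements before it: 11, 14, 24, 25
Those larger than 20: 24, 25

2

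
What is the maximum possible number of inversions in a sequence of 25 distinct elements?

300 inversions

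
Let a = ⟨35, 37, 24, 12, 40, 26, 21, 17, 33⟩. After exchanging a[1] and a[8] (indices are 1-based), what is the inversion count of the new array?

Positions 1 and 8 hold 35 and 17; after swapping, the array is [17, 37, 24, 12, 40, 26, 21, 35, 33].
Count, for each position, how many later elements it exceeds:
17: 1
37: 6
24: 2
12: 0
40: 4
26: 1
21: 0
35: 1
33: 0
Sum: 1 + 6 + 2 + 0 + 4 + 1 + 0 + 1 + 0 = 15

15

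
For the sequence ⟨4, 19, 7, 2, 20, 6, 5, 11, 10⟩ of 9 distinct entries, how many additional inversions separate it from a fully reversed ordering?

20

Maximum inversions for 9 distinct elements is C(9, 2) = 9·8/2 = 36.
Current inversions — for each element, count later smaller elements:
4: 1
19: 6
7: 3
2: 0
20: 4
6: 1
5: 0
11: 1
10: 0
Current total: 1 + 6 + 3 + 0 + 4 + 1 + 0 + 1 + 0 = 16
Shortfall: 36 − 16 = 20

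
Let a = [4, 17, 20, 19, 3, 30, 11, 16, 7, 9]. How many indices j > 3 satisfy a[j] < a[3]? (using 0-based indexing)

The element at index 3 is 19.
Elements after it: 3, 30, 11, 16, 7, 9
Those smaller than 19: 3, 11, 16, 7, 9

5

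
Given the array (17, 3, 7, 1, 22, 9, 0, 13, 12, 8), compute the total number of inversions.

23 inversions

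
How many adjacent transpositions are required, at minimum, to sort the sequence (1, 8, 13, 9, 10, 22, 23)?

Each adjacent swap fixes exactly one inversion, so the minimum swap count equals the number of inversions.
Count inversions — for each element, later elements that are smaller:
1: none → 0
8: none → 0
13: 9, 10 → 2
9: none → 0
10: none → 0
22: none → 0
23: none → 0
Total inversions: 0 + 0 + 2 + 0 + 0 + 0 + 0 = 2

There are 2 swaps.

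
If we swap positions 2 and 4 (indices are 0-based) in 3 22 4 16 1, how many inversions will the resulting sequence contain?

5 inversions

Positions 2 and 4 hold 4 and 1; after swapping, the array is [3, 22, 1, 16, 4].
Element-by-element contributions:
3: 1
22: 3
1: 0
16: 1
4: 0
Sum: 1 + 3 + 0 + 1 + 0 = 5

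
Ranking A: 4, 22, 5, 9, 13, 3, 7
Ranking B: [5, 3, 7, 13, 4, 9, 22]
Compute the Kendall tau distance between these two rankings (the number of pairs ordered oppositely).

14

Assign each item its position (1..7) in the first ordering, then rewrite the second ordering as that position sequence:
positions: 4→1, 22→2, 5→3, 9→4, 13→5, 3→6, 7→7
second ordering as positions: [3, 6, 7, 5, 1, 4, 2]
Discordant pairs = inversions in this position sequence.
3: 1, 2 → 2
6: 5, 1, 4, 2 → 4
7: 5, 1, 4, 2 → 4
5: 1, 4, 2 → 3
1: 0
4: 2 → 1
2: 0
Total: 2 + 4 + 4 + 3 + 0 + 1 + 0 = 14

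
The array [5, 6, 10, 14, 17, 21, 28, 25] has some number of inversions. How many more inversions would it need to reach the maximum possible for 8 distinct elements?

27 inversions short

Maximum inversions for 8 distinct elements is C(8, 2) = 8·7/2 = 28.
Current inversions — for each element, count later smaller elements:
5: 0
6: 0
10: 0
14: 0
17: 0
21: 0
28: 1
25: 0
Current total: 0 + 0 + 0 + 0 + 0 + 0 + 1 + 0 = 1
Shortfall: 28 − 1 = 27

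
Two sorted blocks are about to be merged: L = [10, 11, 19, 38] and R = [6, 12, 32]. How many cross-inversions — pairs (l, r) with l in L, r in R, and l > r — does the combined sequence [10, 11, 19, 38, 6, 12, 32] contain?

7 split inversions

For each element r of the right run, count left-run elements greater than r:
r = 6: 10, 11, 19, 38 → 4
r = 12: 19, 38 → 2
r = 32: 38 → 1
Cross-inversions: 4 + 2 + 1 = 7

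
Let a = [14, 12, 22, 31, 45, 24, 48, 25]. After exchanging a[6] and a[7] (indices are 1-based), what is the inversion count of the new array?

Positions 6 and 7 hold 24 and 48; after swapping, the array is [14, 12, 22, 31, 45, 48, 24, 25].
Count, for each position, how many later elements it exceeds:
14 → 12 → 1
12 → none → 0
22 → none → 0
31 → 24, 25 → 2
45 → 24, 25 → 2
48 → 24, 25 → 2
24 → none → 0
25 → none → 0
Sum: 1 + 0 + 0 + 2 + 2 + 2 + 0 + 0 = 7

There are 7 inversions.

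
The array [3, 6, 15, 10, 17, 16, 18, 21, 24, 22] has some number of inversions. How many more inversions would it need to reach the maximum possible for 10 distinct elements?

Maximum inversions for 10 distinct elements is C(10, 2) = 10·9/2 = 45.
Current inversions — for each element, count later smaller elements:
3: 0
6: 0
15: 1
10: 0
17: 1
16: 0
18: 0
21: 0
24: 1
22: 0
Current total: 0 + 0 + 1 + 0 + 1 + 0 + 0 + 0 + 1 + 0 = 3
Shortfall: 45 − 3 = 42

42 inversions short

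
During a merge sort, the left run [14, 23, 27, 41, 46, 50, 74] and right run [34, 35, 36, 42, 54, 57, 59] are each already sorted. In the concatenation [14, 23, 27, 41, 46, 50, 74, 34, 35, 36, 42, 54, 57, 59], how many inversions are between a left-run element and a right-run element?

18

For each element r of the right run, count left-run elements greater than r:
r = 34: 41, 46, 50, 74 → 4
r = 35: 41, 46, 50, 74 → 4
r = 36: 41, 46, 50, 74 → 4
r = 42: 46, 50, 74 → 3
r = 54: 74 → 1
r = 57: 74 → 1
r = 59: 74 → 1
Cross-inversions: 4 + 4 + 4 + 3 + 1 + 1 + 1 = 18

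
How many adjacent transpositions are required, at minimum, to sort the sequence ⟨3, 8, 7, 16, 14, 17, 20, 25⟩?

Minimum adjacent swaps = number of inversions (each swap of adjacent out-of-order elements removes one inversion and no swap can remove more).
Count inversions — for each element, later elements that are smaller:
3: none → 0
8: 7 → 1
7: none → 0
16: 14 → 1
14: none → 0
17: none → 0
20: none → 0
25: none → 0
Total inversions: 0 + 1 + 0 + 1 + 0 + 0 + 0 + 0 = 2

There are 2 swaps.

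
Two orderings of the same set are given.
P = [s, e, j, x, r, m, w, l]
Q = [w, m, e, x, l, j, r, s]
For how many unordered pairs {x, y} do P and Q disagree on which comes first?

Assign each item its position (1..8) in the first ordering, then rewrite the second ordering as that position sequence:
positions: s→1, e→2, j→3, x→4, r→5, m→6, w→7, l→8
second ordering as positions: [7, 6, 2, 4, 8, 3, 5, 1]
Discordant pairs = inversions in this position sequence.
7: 6, 2, 4, 3, 5, 1 → 6
6: 2, 4, 3, 5, 1 → 5
2: 1 → 1
4: 3, 1 → 2
8: 3, 5, 1 → 3
3: 1 → 1
5: 1 → 1
1: 0
Total: 6 + 5 + 1 + 2 + 3 + 1 + 1 + 0 = 19

19 disagreeing pairs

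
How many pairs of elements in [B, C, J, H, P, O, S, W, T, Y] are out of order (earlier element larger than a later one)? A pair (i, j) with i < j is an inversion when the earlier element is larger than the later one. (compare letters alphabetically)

There are 3 inversions.

Count, for each position, how many later elements it exceeds:
B → none → 0
C → none → 0
J → H → 1
H → none → 0
P → O → 1
O → none → 0
S → none → 0
W → T → 1
T → none → 0
Y → none → 0
Sum: 0 + 0 + 1 + 0 + 1 + 0 + 0 + 1 + 0 + 0 = 3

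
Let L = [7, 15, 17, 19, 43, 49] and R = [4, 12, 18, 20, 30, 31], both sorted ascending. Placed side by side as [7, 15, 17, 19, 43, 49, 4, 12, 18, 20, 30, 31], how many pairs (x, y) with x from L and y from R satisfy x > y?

Take each right-half value and tally the left-half values above it:
r = 4: 7, 15, 17, 19, 43, 49 → 6
r = 12: 15, 17, 19, 43, 49 → 5
r = 18: 19, 43, 49 → 3
r = 20: 43, 49 → 2
r = 30: 43, 49 → 2
r = 31: 43, 49 → 2
Cross-inversions: 6 + 5 + 3 + 2 + 2 + 2 = 20

20 cross-inversions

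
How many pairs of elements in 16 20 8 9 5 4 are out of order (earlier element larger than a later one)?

Sweep left to right; for each value list the smaller values that follow it:
16: 4
20: 4
8: 2
9: 2
5: 1
4: 0
Sum: 4 + 4 + 2 + 2 + 1 + 0 = 13

13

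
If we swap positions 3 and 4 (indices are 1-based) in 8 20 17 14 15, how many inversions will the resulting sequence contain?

Positions 3 and 4 hold 17 and 14; after swapping, the array is [8, 20, 14, 17, 15].
Element-by-element contributions:
8 → none → 0
20 → 14, 17, 15 → 3
14 → none → 0
17 → 15 → 1
15 → none → 0
Sum: 0 + 3 + 0 + 1 + 0 = 4

4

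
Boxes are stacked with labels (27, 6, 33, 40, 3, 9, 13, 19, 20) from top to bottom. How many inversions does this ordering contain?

17 inversions

Element-by-element contributions:
27: 6
6: 1
33: 5
40: 5
3: 0
9: 0
13: 0
19: 0
20: 0
Sum: 6 + 1 + 5 + 5 + 0 + 0 + 0 + 0 + 0 = 17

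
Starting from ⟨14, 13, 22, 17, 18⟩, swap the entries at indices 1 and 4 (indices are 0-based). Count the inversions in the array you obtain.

Positions 1 and 4 hold 13 and 18; after swapping, the array is [14, 18, 22, 17, 13].
Sweep left to right; for each value list the smaller values that follow it:
14: 1
18: 2
22: 2
17: 1
13: 0
Sum: 1 + 2 + 2 + 1 + 0 = 6

6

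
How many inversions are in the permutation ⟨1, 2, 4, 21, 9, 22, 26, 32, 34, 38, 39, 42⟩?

Inversions: 1

Count, for each position, how many later elements it exceeds:
1 → none → 0
2 → none → 0
4 → none → 0
21 → 9 → 1
9 → none → 0
22 → none → 0
26 → none → 0
32 → none → 0
34 → none → 0
38 → none → 0
39 → none → 0
42 → none → 0
Sum: 0 + 0 + 0 + 1 + 0 + 0 + 0 + 0 + 0 + 0 + 0 + 0 = 1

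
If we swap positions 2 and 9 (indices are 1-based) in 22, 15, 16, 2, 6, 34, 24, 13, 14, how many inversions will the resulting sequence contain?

Positions 2 and 9 hold 15 and 14; after swapping, the array is [22, 14, 16, 2, 6, 34, 24, 13, 15].
Element-by-element contributions:
22: 6
14: 3
16: 4
2: 0
6: 0
34: 3
24: 2
13: 0
15: 0
Sum: 6 + 3 + 4 + 0 + 0 + 3 + 2 + 0 + 0 = 18

18 inversions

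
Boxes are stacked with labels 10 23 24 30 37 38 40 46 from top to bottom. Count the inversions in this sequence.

For each element, count later entries that are smaller:
10 → none → 0
23 → none → 0
24 → none → 0
30 → none → 0
37 → none → 0
38 → none → 0
40 → none → 0
46 → none → 0
Sum: 0 + 0 + 0 + 0 + 0 + 0 + 0 + 0 = 0

0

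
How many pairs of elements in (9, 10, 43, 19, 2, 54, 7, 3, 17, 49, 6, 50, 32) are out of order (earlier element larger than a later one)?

Out-of-order pairs: 33

Sweep left to right; for each value list the smaller values that follow it:
9 → 2, 7, 3, 6 → 4
10 → 2, 7, 3, 6 → 4
43 → 19, 2, 7, 3, 17, 6, 32 → 7
19 → 2, 7, 3, 17, 6 → 5
2 → none → 0
54 → 7, 3, 17, 49, 6, 50, 32 → 7
7 → 3, 6 → 2
3 → none → 0
17 → 6 → 1
49 → 6, 32 → 2
6 → none → 0
50 → 32 → 1
32 → none → 0
Sum: 4 + 4 + 7 + 5 + 0 + 7 + 2 + 0 + 1 + 2 + 0 + 1 + 0 = 33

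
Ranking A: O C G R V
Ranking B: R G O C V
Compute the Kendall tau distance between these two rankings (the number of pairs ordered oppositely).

5 discordant pairs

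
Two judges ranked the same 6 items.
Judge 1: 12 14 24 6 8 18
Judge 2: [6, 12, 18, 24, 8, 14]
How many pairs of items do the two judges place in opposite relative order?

Discordant pairs: 8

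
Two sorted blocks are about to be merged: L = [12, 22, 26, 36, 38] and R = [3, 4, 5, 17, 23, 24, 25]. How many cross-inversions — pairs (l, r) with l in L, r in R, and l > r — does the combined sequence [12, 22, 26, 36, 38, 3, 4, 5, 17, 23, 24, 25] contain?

28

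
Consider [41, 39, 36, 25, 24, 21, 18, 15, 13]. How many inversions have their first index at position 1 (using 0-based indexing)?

7

The element at index 1 is 39.
Elements after it: 36, 25, 24, 21, 18, 15, 13
Those smaller than 39: 36, 25, 24, 21, 18, 15, 13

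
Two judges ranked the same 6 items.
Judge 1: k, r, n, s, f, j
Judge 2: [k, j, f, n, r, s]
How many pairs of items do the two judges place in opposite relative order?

Assign each item its position (1..6) in the first ordering, then rewrite the second ordering as that position sequence:
positions: k→1, r→2, n→3, s→4, f→5, j→6
second ordering as positions: [1, 6, 5, 3, 2, 4]
Discordant pairs = inversions in this position sequence.
1: 0
6: 5, 3, 2, 4 → 4
5: 3, 2, 4 → 3
3: 2 → 1
2: 0
4: 0
Total: 0 + 4 + 3 + 1 + 0 + 0 = 8

8 discordant pairs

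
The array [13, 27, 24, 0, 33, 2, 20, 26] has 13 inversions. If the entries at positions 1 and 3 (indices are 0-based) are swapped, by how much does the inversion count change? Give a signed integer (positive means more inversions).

-3

Positions 1 and 3 hold 27 and 0; after swapping, the array is [13, 0, 24, 27, 33, 2, 20, 26].
Count, for each position, how many later elements it exceeds:
13 → 0, 2 → 2
0 → none → 0
24 → 2, 20 → 2
27 → 2, 20, 26 → 3
33 → 2, 20, 26 → 3
2 → none → 0
20 → none → 0
26 → none → 0
Sum: 2 + 0 + 2 + 3 + 3 + 0 + 0 + 0 = 10
Change: 10 − 13 = -3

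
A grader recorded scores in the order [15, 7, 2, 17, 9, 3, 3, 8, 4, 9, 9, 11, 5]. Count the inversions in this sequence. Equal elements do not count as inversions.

For each element, count later entries that are smaller:
15 → 7, 2, 9, 3, 3, 8, 4, 9, 9, 11, 5 → 11
7 → 2, 3, 3, 4, 5 → 5
2 → none → 0
17 → 9, 3, 3, 8, 4, 9, 9, 11, 5 → 9
9 → 3, 3, 8, 4, 5 → 5
3 → none → 0
3 → none → 0
8 → 4, 5 → 2
4 → none → 0
9 → 5 → 1
9 → 5 → 1
11 → 5 → 1
5 → none → 0
Sum: 11 + 5 + 0 + 9 + 5 + 0 + 0 + 2 + 0 + 1 + 1 + 1 + 0 = 35

35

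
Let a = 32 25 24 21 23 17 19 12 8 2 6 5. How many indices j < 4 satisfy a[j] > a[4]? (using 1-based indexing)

3

The element at index 4 is 21.
Elements before it: 32, 25, 24
Those larger than 21: 32, 25, 24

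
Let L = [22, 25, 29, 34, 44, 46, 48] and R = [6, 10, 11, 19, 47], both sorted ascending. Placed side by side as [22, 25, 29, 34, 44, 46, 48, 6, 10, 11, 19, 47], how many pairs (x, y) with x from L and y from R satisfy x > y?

Take each right-half value and tally the left-half values above it:
r = 6: 22, 25, 29, 34, 44, 46, 48 → 7
r = 10: 22, 25, 29, 34, 44, 46, 48 → 7
r = 11: 22, 25, 29, 34, 44, 46, 48 → 7
r = 19: 22, 25, 29, 34, 44, 46, 48 → 7
r = 47: 48 → 1
Cross-inversions: 7 + 7 + 7 + 7 + 1 = 29

There are 29 split inversions.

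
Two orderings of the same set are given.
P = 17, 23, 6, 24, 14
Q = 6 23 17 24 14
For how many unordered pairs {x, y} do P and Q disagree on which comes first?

Disagreeing pairs: 3

Assign each item its position (1..5) in the first ordering, then rewrite the second ordering as that position sequence:
positions: 17→1, 23→2, 6→3, 24→4, 14→5
second ordering as positions: [3, 2, 1, 4, 5]
Discordant pairs = inversions in this position sequence.
3: 2, 1 → 2
2: 1 → 1
1: 0
4: 0
5: 0
Total: 2 + 1 + 0 + 0 + 0 = 3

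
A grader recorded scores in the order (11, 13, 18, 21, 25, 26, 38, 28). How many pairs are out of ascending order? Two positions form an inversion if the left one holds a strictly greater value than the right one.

Inversions: 1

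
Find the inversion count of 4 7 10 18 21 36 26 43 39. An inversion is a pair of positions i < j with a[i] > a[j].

For each element, count later entries that are smaller:
4: 0
7: 0
10: 0
18: 0
21: 0
36: 1
26: 0
43: 1
39: 0
Sum: 0 + 0 + 0 + 0 + 0 + 1 + 0 + 1 + 0 = 2

Out-of-order pairs: 2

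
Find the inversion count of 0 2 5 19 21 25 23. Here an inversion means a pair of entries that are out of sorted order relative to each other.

1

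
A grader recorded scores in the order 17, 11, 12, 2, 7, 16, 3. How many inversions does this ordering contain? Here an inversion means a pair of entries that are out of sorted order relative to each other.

14 inversions

Sweep left to right; for each value list the smaller values that follow it:
17: 6
11: 3
12: 3
2: 0
7: 1
16: 1
3: 0
Sum: 6 + 3 + 3 + 0 + 1 + 1 + 0 = 14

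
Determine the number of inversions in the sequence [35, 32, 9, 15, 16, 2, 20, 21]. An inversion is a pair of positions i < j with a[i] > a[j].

For each element, count later entries that are smaller:
35: 7
32: 6
9: 1
15: 1
16: 1
2: 0
20: 0
21: 0
Sum: 7 + 6 + 1 + 1 + 1 + 0 + 0 + 0 = 16

There are 16 inversions.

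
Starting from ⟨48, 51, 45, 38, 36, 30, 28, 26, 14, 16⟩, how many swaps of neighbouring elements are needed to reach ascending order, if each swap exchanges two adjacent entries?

43 adjacent swaps

Each adjacent swap fixes exactly one inversion, so the minimum swap count equals the number of inversions.
Count inversions — for each element, later elements that are smaller:
48: 45, 38, 36, 30, 28, 26, 14, 16 → 8
51: 45, 38, 36, 30, 28, 26, 14, 16 → 8
45: 38, 36, 30, 28, 26, 14, 16 → 7
38: 36, 30, 28, 26, 14, 16 → 6
36: 30, 28, 26, 14, 16 → 5
30: 28, 26, 14, 16 → 4
28: 26, 14, 16 → 3
26: 14, 16 → 2
14: none → 0
16: none → 0
Total inversions: 8 + 8 + 7 + 6 + 5 + 4 + 3 + 2 + 0 + 0 = 43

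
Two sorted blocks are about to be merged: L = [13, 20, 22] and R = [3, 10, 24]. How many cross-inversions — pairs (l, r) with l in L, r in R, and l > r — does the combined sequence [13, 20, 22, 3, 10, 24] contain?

For each element r of the right run, count left-run elements greater than r:
r = 3: 13, 20, 22 → 3
r = 10: 13, 20, 22 → 3
r = 24: none → 0
Cross-inversions: 3 + 3 + 0 = 6

6 cross-inversions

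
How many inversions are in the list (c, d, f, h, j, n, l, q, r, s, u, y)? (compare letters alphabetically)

1 out-of-order pair

Element-by-element contributions:
c → none → 0
d → none → 0
f → none → 0
h → none → 0
j → none → 0
n → l → 1
l → none → 0
q → none → 0
r → none → 0
s → none → 0
u → none → 0
y → none → 0
Sum: 0 + 0 + 0 + 0 + 0 + 1 + 0 + 0 + 0 + 0 + 0 + 0 = 1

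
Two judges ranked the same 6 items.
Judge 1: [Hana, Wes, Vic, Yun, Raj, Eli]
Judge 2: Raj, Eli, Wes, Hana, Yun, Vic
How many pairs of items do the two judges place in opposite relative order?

There are 10 discordant pairs.

Assign each item its position (1..6) in the first ordering, then rewrite the second ordering as that position sequence:
positions: Hana→1, Wes→2, Vic→3, Yun→4, Raj→5, Eli→6
second ordering as positions: [5, 6, 2, 1, 4, 3]
Discordant pairs = inversions in this position sequence.
5: 2, 1, 4, 3 → 4
6: 2, 1, 4, 3 → 4
2: 1 → 1
1: 0
4: 3 → 1
3: 0
Total: 4 + 4 + 1 + 0 + 1 + 0 = 10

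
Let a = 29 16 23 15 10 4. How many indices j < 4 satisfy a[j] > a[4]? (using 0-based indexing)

4 such elements

The element at index 4 is 10.
Elements before it: 29, 16, 23, 15
Those larger than 10: 29, 16, 23, 15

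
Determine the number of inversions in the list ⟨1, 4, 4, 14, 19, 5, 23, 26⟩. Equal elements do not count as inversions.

Count, for each position, how many later elements it exceeds:
1 → none → 0
4 → none → 0
4 → none → 0
14 → 5 → 1
19 → 5 → 1
5 → none → 0
23 → none → 0
26 → none → 0
Sum: 0 + 0 + 0 + 1 + 1 + 0 + 0 + 0 = 2

Inversions: 2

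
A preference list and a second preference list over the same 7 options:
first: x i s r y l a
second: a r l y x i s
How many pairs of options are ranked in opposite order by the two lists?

Assign each item its position (1..7) in the first ordering, then rewrite the second ordering as that position sequence:
positions: x→1, i→2, s→3, r→4, y→5, l→6, a→7
second ordering as positions: [7, 4, 6, 5, 1, 2, 3]
Discordant pairs = inversions in this position sequence.
7: 4, 6, 5, 1, 2, 3 → 6
4: 1, 2, 3 → 3
6: 5, 1, 2, 3 → 4
5: 1, 2, 3 → 3
1: 0
2: 0
3: 0
Total: 6 + 3 + 4 + 3 + 0 + 0 + 0 = 16

Pairs: 16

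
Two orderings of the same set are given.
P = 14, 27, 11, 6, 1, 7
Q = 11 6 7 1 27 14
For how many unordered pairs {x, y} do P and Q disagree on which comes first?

10

Assign each item its position (1..6) in the first ordering, then rewrite the second ordering as that position sequence:
positions: 14→1, 27→2, 11→3, 6→4, 1→5, 7→6
second ordering as positions: [3, 4, 6, 5, 2, 1]
Discordant pairs = inversions in this position sequence.
3: 2, 1 → 2
4: 2, 1 → 2
6: 5, 2, 1 → 3
5: 2, 1 → 2
2: 1 → 1
1: 0
Total: 2 + 2 + 3 + 2 + 1 + 0 = 10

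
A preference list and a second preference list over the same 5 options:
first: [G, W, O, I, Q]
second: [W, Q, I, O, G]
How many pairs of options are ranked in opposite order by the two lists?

Assign each item its position (1..5) in the first ordering, then rewrite the second ordering as that position sequence:
positions: G→1, W→2, O→3, I→4, Q→5
second ordering as positions: [2, 5, 4, 3, 1]
Discordant pairs = inversions in this position sequence.
2: 1 → 1
5: 4, 3, 1 → 3
4: 3, 1 → 2
3: 1 → 1
1: 0
Total: 1 + 3 + 2 + 1 + 0 = 7

7 pairs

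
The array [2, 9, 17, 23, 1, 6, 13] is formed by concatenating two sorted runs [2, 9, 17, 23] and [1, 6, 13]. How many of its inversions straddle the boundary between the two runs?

9 cross-inversions

Count, for every r in R, how many entries of L exceed r:
r = 1: 2, 9, 17, 23 → 4
r = 6: 9, 17, 23 → 3
r = 13: 17, 23 → 2
Cross-inversions: 4 + 3 + 2 = 9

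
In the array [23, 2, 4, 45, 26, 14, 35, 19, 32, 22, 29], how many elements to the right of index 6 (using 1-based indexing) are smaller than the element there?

0 such elements

The element at index 6 is 14.
Elements after it: 35, 19, 32, 22, 29
None of them are smaller than 14.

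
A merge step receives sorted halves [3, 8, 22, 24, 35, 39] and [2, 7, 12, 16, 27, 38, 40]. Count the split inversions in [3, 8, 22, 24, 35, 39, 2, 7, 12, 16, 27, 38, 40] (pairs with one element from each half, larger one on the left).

Cross-inversions: 22

Take each right-half value and tally the left-half values above it:
r = 2: 3, 8, 22, 24, 35, 39 → 6
r = 7: 8, 22, 24, 35, 39 → 5
r = 12: 22, 24, 35, 39 → 4
r = 16: 22, 24, 35, 39 → 4
r = 27: 35, 39 → 2
r = 38: 39 → 1
r = 40: none → 0
Cross-inversions: 6 + 5 + 4 + 4 + 2 + 1 + 0 = 22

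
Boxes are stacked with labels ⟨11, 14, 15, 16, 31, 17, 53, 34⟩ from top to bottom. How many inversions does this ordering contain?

Count, for each position, how many later elements it exceeds:
11 → none → 0
14 → none → 0
15 → none → 0
16 → none → 0
31 → 17 → 1
17 → none → 0
53 → 34 → 1
34 → none → 0
Sum: 0 + 0 + 0 + 0 + 1 + 0 + 1 + 0 = 2

Out-of-order pairs: 2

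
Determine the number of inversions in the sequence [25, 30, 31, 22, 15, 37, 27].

10

Out-of-order index pairs (1-indexed):
(1,4): 25 > 22
(1,5): 25 > 15
(2,4): 30 > 22
(2,5): 30 > 15
(2,7): 30 > 27
(3,4): 31 > 22
(3,5): 31 > 15
(3,7): 31 > 27
(4,5): 22 > 15
(6,7): 37 > 27
That's 10 pairs.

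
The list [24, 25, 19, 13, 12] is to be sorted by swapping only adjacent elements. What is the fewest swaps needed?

Adjacent swaps: 9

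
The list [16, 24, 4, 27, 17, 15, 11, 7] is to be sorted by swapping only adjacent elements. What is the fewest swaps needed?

Minimum adjacent swaps = number of inversions (each swap of adjacent out-of-order elements removes one inversion and no swap can remove more).
Count inversions — for each element, later elements that are smaller:
16: 4, 15, 11, 7 → 4
24: 4, 17, 15, 11, 7 → 5
4: none → 0
27: 17, 15, 11, 7 → 4
17: 15, 11, 7 → 3
15: 11, 7 → 2
11: 7 → 1
7: none → 0
Total inversions: 4 + 5 + 0 + 4 + 3 + 2 + 1 + 0 = 19

There are 19 swaps.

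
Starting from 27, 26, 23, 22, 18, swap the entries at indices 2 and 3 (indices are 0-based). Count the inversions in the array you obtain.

Positions 2 and 3 hold 23 and 22; after swapping, the array is [27, 26, 22, 23, 18].
Sweep left to right; for each value list the smaller values that follow it:
27: 4
26: 3
22: 1
23: 1
18: 0
Sum: 4 + 3 + 1 + 1 + 0 = 9

9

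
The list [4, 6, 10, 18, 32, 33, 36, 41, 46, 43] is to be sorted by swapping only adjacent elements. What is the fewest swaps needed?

1

Minimum adjacent swaps = number of inversions (each swap of adjacent out-of-order elements removes one inversion and no swap can remove more).
Count inversions — for each element, later elements that are smaller:
4: none → 0
6: none → 0
10: none → 0
18: none → 0
32: none → 0
33: none → 0
36: none → 0
41: none → 0
46: 43 → 1
43: none → 0
Total inversions: 0 + 0 + 0 + 0 + 0 + 0 + 0 + 0 + 1 + 0 = 1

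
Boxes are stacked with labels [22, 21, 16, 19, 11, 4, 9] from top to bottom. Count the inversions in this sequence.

Out-of-order pairs: 19

Count, for each position, how many later elements it exceeds:
22: 6
21: 5
16: 3
19: 3
11: 2
4: 0
9: 0
Sum: 6 + 5 + 3 + 3 + 2 + 0 + 0 = 19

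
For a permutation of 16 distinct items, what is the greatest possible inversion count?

120 inversions

The maximum occurs when the array is in strictly decreasing order: every one of the C(16, 2) pairs is inverted.
C(16, 2) = 16·15/2 = 120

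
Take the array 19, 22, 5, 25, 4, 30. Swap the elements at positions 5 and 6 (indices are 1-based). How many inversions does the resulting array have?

Positions 5 and 6 hold 4 and 30; after swapping, the array is [19, 22, 5, 25, 30, 4].
Sweep left to right; for each value list the smaller values that follow it:
19 → 5, 4 → 2
22 → 5, 4 → 2
5 → 4 → 1
25 → 4 → 1
30 → 4 → 1
4 → none → 0
Sum: 2 + 2 + 1 + 1 + 1 + 0 = 7

Inversions: 7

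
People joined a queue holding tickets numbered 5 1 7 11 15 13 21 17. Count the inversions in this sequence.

3 out-of-order pairs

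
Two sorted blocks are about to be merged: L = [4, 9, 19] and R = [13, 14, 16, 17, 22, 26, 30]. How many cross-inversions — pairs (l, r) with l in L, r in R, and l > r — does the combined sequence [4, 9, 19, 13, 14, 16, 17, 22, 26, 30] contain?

Count, for every r in R, how many entries of L exceed r:
r = 13: 19 → 1
r = 14: 19 → 1
r = 16: 19 → 1
r = 17: 19 → 1
r = 22: none → 0
r = 26: none → 0
r = 30: none → 0
Cross-inversions: 1 + 1 + 1 + 1 + 0 + 0 + 0 = 4

4 split inversions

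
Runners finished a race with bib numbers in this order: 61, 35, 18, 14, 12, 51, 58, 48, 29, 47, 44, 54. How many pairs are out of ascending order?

For each element, count later entries that are smaller:
61: 11
35: 4
18: 2
14: 1
12: 0
51: 4
58: 5
48: 3
29: 0
47: 1
44: 0
54: 0
Sum: 11 + 4 + 2 + 1 + 0 + 4 + 5 + 3 + 0 + 1 + 0 + 0 = 31

31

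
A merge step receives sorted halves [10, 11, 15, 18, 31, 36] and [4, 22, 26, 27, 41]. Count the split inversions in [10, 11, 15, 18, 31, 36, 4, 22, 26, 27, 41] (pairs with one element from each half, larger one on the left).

For each element r of the right run, count left-run elements greater than r:
r = 4: 10, 11, 15, 18, 31, 36 → 6
r = 22: 31, 36 → 2
r = 26: 31, 36 → 2
r = 27: 31, 36 → 2
r = 41: none → 0
Cross-inversions: 6 + 2 + 2 + 2 + 0 = 12

12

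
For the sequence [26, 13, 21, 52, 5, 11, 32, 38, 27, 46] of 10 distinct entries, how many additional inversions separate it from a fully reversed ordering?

Maximum inversions for 10 distinct elements is C(10, 2) = 10·9/2 = 45.
Current inversions — for each element, count later smaller elements:
26: 4
13: 2
21: 2
52: 6
5: 0
11: 0
32: 1
38: 1
27: 0
46: 0
Current total: 4 + 2 + 2 + 6 + 0 + 0 + 1 + 1 + 0 + 0 = 16
Shortfall: 45 − 16 = 29

29 inversions short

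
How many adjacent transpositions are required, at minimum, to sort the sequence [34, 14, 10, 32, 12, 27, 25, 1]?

Swaps: 19

Each adjacent swap fixes exactly one inversion, so the minimum swap count equals the number of inversions.
Count inversions — for each element, later elements that are smaller:
34: 14, 10, 32, 12, 27, 25, 1 → 7
14: 10, 12, 1 → 3
10: 1 → 1
32: 12, 27, 25, 1 → 4
12: 1 → 1
27: 25, 1 → 2
25: 1 → 1
1: none → 0
Total inversions: 7 + 3 + 1 + 4 + 1 + 2 + 1 + 0 = 19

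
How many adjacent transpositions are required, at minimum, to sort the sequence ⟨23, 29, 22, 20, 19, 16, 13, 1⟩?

The minimum number of adjacent swaps to sort an array equals its inversion count, since every such swap removes exactly one inversion.
Count inversions — for each element, later elements that are smaller:
23: 22, 20, 19, 16, 13, 1 → 6
29: 22, 20, 19, 16, 13, 1 → 6
22: 20, 19, 16, 13, 1 → 5
20: 19, 16, 13, 1 → 4
19: 16, 13, 1 → 3
16: 13, 1 → 2
13: 1 → 1
1: none → 0
Total inversions: 6 + 6 + 5 + 4 + 3 + 2 + 1 + 0 = 27

27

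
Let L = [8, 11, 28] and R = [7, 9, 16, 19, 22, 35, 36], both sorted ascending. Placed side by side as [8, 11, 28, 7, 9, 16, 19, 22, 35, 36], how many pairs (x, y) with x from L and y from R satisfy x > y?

8

For each element r of the right run, count left-run elements greater than r:
r = 7: 8, 11, 28 → 3
r = 9: 11, 28 → 2
r = 16: 28 → 1
r = 19: 28 → 1
r = 22: 28 → 1
r = 35: none → 0
r = 36: none → 0
Cross-inversions: 3 + 2 + 1 + 1 + 1 + 0 + 0 = 8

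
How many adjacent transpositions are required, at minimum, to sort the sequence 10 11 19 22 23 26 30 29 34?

Swaps: 1

The minimum number of adjacent swaps to sort an array equals its inversion count, since every such swap removes exactly one inversion.
Count inversions — for each element, later elements that are smaller:
10: none → 0
11: none → 0
19: none → 0
22: none → 0
23: none → 0
26: none → 0
30: 29 → 1
29: none → 0
34: none → 0
Total inversions: 0 + 0 + 0 + 0 + 0 + 0 + 1 + 0 + 0 = 1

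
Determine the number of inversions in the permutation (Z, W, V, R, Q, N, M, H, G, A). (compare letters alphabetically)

45

Element-by-element contributions:
Z → W, V, R, Q, N, M, H, G, A → 9
W → V, R, Q, N, M, H, G, A → 8
V → R, Q, N, M, H, G, A → 7
R → Q, N, M, H, G, A → 6
Q → N, M, H, G, A → 5
N → M, H, G, A → 4
M → H, G, A → 3
H → G, A → 2
G → A → 1
A → none → 0
Sum: 9 + 8 + 7 + 6 + 5 + 4 + 3 + 2 + 1 + 0 = 45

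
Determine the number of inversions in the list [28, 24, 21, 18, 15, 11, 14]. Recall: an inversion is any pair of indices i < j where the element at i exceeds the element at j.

Sweep left to right; for each value list the smaller values that follow it:
28 → 24, 21, 18, 15, 11, 14 → 6
24 → 21, 18, 15, 11, 14 → 5
21 → 18, 15, 11, 14 → 4
18 → 15, 11, 14 → 3
15 → 11, 14 → 2
11 → none → 0
14 → none → 0
Sum: 6 + 5 + 4 + 3 + 2 + 0 + 0 = 20

20 inversions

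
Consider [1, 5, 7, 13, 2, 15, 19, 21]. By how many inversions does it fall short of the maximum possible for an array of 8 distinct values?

25 inversions short

Maximum inversions for 8 distinct elements is C(8, 2) = 8·7/2 = 28.
Current inversions — for each element, count later smaller elements:
1: 0
5: 1
7: 1
13: 1
2: 0
15: 0
19: 0
21: 0
Current total: 0 + 1 + 1 + 1 + 0 + 0 + 0 + 0 = 3
Shortfall: 28 − 3 = 25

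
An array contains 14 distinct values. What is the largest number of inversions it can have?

A reversed (strictly descending) arrangement makes every pair an inversion, giving C(14, 2) inversions.
C(14, 2) = 14·13/2 = 91

91 inversions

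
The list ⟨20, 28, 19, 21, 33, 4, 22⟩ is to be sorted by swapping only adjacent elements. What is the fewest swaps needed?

10 swaps

Each adjacent swap fixes exactly one inversion, so the minimum swap count equals the number of inversions.
Count inversions — for each element, later elements that are smaller:
20: 19, 4 → 2
28: 19, 21, 4, 22 → 4
19: 4 → 1
21: 4 → 1
33: 4, 22 → 2
4: none → 0
22: none → 0
Total inversions: 2 + 4 + 1 + 1 + 2 + 0 + 0 = 10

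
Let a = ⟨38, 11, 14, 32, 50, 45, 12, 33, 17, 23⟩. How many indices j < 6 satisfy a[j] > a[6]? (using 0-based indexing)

The element at index 6 is 12.
Elements before it: 38, 11, 14, 32, 50, 45
Those larger than 12: 38, 14, 32, 50, 45

5 such elements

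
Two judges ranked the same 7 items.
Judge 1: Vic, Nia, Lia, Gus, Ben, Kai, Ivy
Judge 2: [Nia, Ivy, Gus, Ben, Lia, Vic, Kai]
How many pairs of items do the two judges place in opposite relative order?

Assign each item its position (1..7) in the first ordering, then rewrite the second ordering as that position sequence:
positions: Vic→1, Nia→2, Lia→3, Gus→4, Ben→5, Kai→6, Ivy→7
second ordering as positions: [2, 7, 4, 5, 3, 1, 6]
Discordant pairs = inversions in this position sequence.
2: 1 → 1
7: 4, 5, 3, 1, 6 → 5
4: 3, 1 → 2
5: 3, 1 → 2
3: 1 → 1
1: 0
6: 0
Total: 1 + 5 + 2 + 2 + 1 + 0 + 0 = 11

11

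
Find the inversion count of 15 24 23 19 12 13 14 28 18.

There are 19 inversions.

Count, for each position, how many later elements it exceeds:
15 → 12, 13, 14 → 3
24 → 23, 19, 12, 13, 14, 18 → 6
23 → 19, 12, 13, 14, 18 → 5
19 → 12, 13, 14, 18 → 4
12 → none → 0
13 → none → 0
14 → none → 0
28 → 18 → 1
18 → none → 0
Sum: 3 + 6 + 5 + 4 + 0 + 0 + 0 + 1 + 0 = 19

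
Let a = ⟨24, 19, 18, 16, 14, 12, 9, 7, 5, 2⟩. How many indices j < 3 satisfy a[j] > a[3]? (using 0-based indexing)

The element at index 3 is 16.
Elements before it: 24, 19, 18
Those larger than 16: 24, 19, 18

3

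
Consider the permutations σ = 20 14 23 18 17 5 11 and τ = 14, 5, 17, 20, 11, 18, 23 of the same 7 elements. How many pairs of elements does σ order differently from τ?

11

Assign each item its position (1..7) in the first ordering, then rewrite the second ordering as that position sequence:
positions: 20→1, 14→2, 23→3, 18→4, 17→5, 5→6, 11→7
second ordering as positions: [2, 6, 5, 1, 7, 4, 3]
Discordant pairs = inversions in this position sequence.
2: 1 → 1
6: 5, 1, 4, 3 → 4
5: 1, 4, 3 → 3
1: 0
7: 4, 3 → 2
4: 3 → 1
3: 0
Total: 1 + 4 + 3 + 0 + 2 + 1 + 0 = 11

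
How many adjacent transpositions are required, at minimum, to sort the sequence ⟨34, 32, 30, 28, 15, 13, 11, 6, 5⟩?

Minimum adjacent swaps = number of inversions (each swap of adjacent out-of-order elements removes one inversion and no swap can remove more).
Count inversions — for each element, later elements that are smaller:
34: 32, 30, 28, 15, 13, 11, 6, 5 → 8
32: 30, 28, 15, 13, 11, 6, 5 → 7
30: 28, 15, 13, 11, 6, 5 → 6
28: 15, 13, 11, 6, 5 → 5
15: 13, 11, 6, 5 → 4
13: 11, 6, 5 → 3
11: 6, 5 → 2
6: 5 → 1
5: none → 0
Total inversions: 8 + 7 + 6 + 5 + 4 + 3 + 2 + 1 + 0 = 36

36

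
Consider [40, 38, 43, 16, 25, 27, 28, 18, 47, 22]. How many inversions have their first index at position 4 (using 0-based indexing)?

2 such elements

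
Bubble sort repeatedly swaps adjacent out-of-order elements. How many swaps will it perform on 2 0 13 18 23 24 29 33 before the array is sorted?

1 swap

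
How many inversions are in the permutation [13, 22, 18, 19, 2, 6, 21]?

11

Listing every pair i<j with a[i]>a[j] (using 0-based positions):
(0,4): 13 > 2
(0,5): 13 > 6
(1,2): 22 > 18
(1,3): 22 > 19
(1,4): 22 > 2
(1,5): 22 > 6
(1,6): 22 > 21
(2,4): 18 > 2
(2,5): 18 > 6
(3,4): 19 > 2
(3,5): 19 > 6
That's 11 pairs.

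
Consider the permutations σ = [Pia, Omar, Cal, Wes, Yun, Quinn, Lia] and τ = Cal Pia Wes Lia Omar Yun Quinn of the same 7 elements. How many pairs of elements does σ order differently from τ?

6 discordant pairs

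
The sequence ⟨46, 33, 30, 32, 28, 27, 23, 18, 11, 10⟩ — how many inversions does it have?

44

Sweep left to right; for each value list the smaller values that follow it:
46: 9
33: 8
30: 6
32: 6
28: 5
27: 4
23: 3
18: 2
11: 1
10: 0
Sum: 9 + 8 + 6 + 6 + 5 + 4 + 3 + 2 + 1 + 0 = 44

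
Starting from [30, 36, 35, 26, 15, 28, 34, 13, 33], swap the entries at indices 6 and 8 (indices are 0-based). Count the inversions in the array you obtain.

22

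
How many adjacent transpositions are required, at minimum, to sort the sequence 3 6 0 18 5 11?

5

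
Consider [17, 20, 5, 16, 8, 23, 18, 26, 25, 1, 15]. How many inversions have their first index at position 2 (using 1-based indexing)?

6

The element at index 2 is 20.
Elements after it: 5, 16, 8, 23, 18, 26, 25, 1, 15
Those smaller than 20: 5, 16, 8, 18, 1, 15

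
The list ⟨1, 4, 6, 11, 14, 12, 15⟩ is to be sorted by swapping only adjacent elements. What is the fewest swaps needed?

1 adjacent swap

Each adjacent swap fixes exactly one inversion, so the minimum swap count equals the number of inversions.
Count inversions — for each element, later elements that are smaller:
1: none → 0
4: none → 0
6: none → 0
11: none → 0
14: 12 → 1
12: none → 0
15: none → 0
Total inversions: 0 + 0 + 0 + 0 + 1 + 0 + 0 = 1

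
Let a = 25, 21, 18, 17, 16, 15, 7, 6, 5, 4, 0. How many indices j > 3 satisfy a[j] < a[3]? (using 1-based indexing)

The element at index 3 is 18.
Elements after it: 17, 16, 15, 7, 6, 5, 4, 0
Those smaller than 18: 17, 16, 15, 7, 6, 5, 4, 0

8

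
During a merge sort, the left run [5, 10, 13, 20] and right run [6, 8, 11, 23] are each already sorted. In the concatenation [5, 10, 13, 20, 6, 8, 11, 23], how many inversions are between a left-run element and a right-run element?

8

For each element r of the right run, count left-run elements greater than r:
r = 6: 10, 13, 20 → 3
r = 8: 10, 13, 20 → 3
r = 11: 13, 20 → 2
r = 23: none → 0
Cross-inversions: 3 + 3 + 2 + 0 = 8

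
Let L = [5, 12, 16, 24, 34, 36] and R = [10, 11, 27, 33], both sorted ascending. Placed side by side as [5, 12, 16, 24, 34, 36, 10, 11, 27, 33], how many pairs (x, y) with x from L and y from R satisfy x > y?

14 split inversions

Count, for every r in R, how many entries of L exceed r:
r = 10: 12, 16, 24, 34, 36 → 5
r = 11: 12, 16, 24, 34, 36 → 5
r = 27: 34, 36 → 2
r = 33: 34, 36 → 2
Cross-inversions: 5 + 5 + 2 + 2 = 14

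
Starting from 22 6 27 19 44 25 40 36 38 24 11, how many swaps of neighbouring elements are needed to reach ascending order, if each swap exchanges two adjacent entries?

Minimum adjacent swaps = number of inversions (each swap of adjacent out-of-order elements removes one inversion and no swap can remove more).
Count inversions — for each element, later elements that are smaller:
22: 6, 19, 11 → 3
6: none → 0
27: 19, 25, 24, 11 → 4
19: 11 → 1
44: 25, 40, 36, 38, 24, 11 → 6
25: 24, 11 → 2
40: 36, 38, 24, 11 → 4
36: 24, 11 → 2
38: 24, 11 → 2
24: 11 → 1
11: none → 0
Total inversions: 3 + 0 + 4 + 1 + 6 + 2 + 4 + 2 + 2 + 1 + 0 = 25

25 swaps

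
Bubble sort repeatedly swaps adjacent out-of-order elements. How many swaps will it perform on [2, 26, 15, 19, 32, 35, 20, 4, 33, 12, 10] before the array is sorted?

27 adjacent swaps

The minimum number of adjacent swaps to sort an array equals its inversion count, since every such swap removes exactly one inversion.
Count inversions — for each element, later elements that are smaller:
2: none → 0
26: 15, 19, 20, 4, 12, 10 → 6
15: 4, 12, 10 → 3
19: 4, 12, 10 → 3
32: 20, 4, 12, 10 → 4
35: 20, 4, 33, 12, 10 → 5
20: 4, 12, 10 → 3
4: none → 0
33: 12, 10 → 2
12: 10 → 1
10: none → 0
Total inversions: 0 + 6 + 3 + 3 + 4 + 5 + 3 + 0 + 2 + 1 + 0 = 27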